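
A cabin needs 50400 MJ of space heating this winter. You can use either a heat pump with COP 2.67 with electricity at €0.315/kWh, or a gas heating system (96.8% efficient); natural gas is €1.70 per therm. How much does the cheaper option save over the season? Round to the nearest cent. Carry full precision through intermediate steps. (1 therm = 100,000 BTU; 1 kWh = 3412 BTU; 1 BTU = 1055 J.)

Heat load = 50400 MJ = 50,400,000,000 J / 1055 = 47,772,512 BTU
Gas: input = 47,772,512 / 0.968 = 49,351,768 BTU = 493.5 therm → 493.5 × €1.70 = €838.98
Heat pump: 47,772,512 BTU / 3412 = 14,000 kWh heat; / 2.67 = 5,244 kWh in → × €0.315 = €1,651.84
Difference = |€838.98 − €1,651.84| = €812.86

€812.86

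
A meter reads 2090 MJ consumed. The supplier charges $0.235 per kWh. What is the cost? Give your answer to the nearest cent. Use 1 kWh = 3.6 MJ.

2090 MJ × (0.27778 kWh/MJ) = 580.6 kWh
Cost = 580.6 kWh × $0.235/kWh = $136.43

$136.43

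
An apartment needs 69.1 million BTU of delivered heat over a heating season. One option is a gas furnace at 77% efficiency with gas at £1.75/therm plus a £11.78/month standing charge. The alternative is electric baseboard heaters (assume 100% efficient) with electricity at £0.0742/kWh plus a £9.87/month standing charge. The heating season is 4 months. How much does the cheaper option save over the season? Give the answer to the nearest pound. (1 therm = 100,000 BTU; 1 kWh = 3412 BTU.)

Heat load = 69.1 × 10⁶ BTU = 69,100,000 BTU
Gas: input = 69,100,000 / 0.77 = 89,740,260 BTU = 897.4 therm → 897.4 × £1.75 = £1,570.45; + 4 × £11.78 standing = £1,617.57
Electric: 69,100,000 BTU / 3412 = 20,250 kWh → × £0.0742 = £1,502.70; + 4 × £9.87 standing = £1,542.18
Difference = |£1,617.57 − £1,542.18| = £75.39 ≈ £75

£75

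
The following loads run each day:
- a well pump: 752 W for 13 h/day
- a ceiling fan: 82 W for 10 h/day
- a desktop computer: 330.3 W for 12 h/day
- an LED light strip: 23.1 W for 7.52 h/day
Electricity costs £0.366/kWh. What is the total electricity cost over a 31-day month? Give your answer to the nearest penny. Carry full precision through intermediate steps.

£167.16

well pump: 752 W × 13 h × 31 d = 303,056 Wh = 303.1 kWh
ceiling fan: 82 W × 10 h × 31 d = 25,420 Wh = 25.42 kWh
desktop computer: 330.3 W × 12 h × 31 d = 122,872 Wh = 122.9 kWh
LED light strip: 23.1 W × 7.52 h × 31 d = 5,385 Wh = 5.385 kWh
Total energy = 303.1 + 25.42 + 122.9 + 5.385 = 456.7 kWh
Cost = 456.7 kWh × £0.366 = £167.16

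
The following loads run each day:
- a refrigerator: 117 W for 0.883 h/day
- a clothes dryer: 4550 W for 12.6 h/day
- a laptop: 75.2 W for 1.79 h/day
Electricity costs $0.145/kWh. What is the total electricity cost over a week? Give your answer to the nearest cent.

$58.43

refrigerator: 117 W × 0.883 h × 7 d = 723 Wh = 0.7232 kWh
clothes dryer: 4550 W × 12.6 h × 7 d = 401,310 Wh = 401.3 kWh
laptop: 75.2 W × 1.79 h × 7 d = 942 Wh = 0.9423 kWh
Total energy = 0.7232 + 401.3 + 0.9423 = 403 kWh
Cost = 403 kWh × $0.145 = $58.43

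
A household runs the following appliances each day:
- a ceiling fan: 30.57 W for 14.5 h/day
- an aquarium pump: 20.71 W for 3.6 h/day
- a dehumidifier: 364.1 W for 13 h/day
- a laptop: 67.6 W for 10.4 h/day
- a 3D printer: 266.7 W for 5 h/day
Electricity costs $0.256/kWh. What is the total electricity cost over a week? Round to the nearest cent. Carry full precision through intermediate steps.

ceiling fan: 30.57 W × 14.5 h × 7 d = 3,103 Wh = 3.103 kWh
aquarium pump: 20.71 W × 3.6 h × 7 d = 522 Wh = 0.5219 kWh
dehumidifier: 364.1 W × 13 h × 7 d = 33,133 Wh = 33.13 kWh
laptop: 67.6 W × 10.4 h × 7 d = 4,921 Wh = 4.921 kWh
3D printer: 266.7 W × 5 h × 7 d = 9,334 Wh = 9.335 kWh
Total energy = 3.103 + 0.5219 + 33.13 + 4.921 + 9.335 = 51.01 kWh
Cost = 51.01 kWh × $0.256 = $13.06

$13.06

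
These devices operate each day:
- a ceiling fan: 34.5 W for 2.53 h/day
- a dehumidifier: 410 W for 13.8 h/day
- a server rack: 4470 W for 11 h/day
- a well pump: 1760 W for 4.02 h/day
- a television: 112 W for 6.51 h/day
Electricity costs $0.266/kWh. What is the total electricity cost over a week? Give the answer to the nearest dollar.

ceiling fan: 34.5 W × 2.53 h × 7 d = 611 Wh = 0.611 kWh
dehumidifier: 410 W × 13.8 h × 7 d = 39,606 Wh = 39.61 kWh
server rack: 4470 W × 11 h × 7 d = 344,190 Wh = 344.2 kWh
well pump: 1760 W × 4.02 h × 7 d = 49,526 Wh = 49.53 kWh
television: 112 W × 6.51 h × 7 d = 5,104 Wh = 5.104 kWh
Total energy = 0.611 + 39.61 + 344.2 + 49.53 + 5.104 = 439 kWh
Cost = 439 kWh × $0.266 = $116.78 ≈ $117

$117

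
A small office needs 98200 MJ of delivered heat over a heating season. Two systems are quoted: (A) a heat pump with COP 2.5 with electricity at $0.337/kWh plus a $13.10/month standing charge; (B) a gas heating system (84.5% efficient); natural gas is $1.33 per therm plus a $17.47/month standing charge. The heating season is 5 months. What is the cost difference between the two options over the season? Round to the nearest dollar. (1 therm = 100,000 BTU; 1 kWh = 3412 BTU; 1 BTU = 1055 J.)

$2190

Heat load = 98200 MJ = 98,200,000,000 J / 1055 = 93,080,569 BTU
Gas: input = 93,080,569 / 0.845 = 110,154,519 BTU = 1,102 therm → 1,102 × $1.33 = $1,465.06; + 5 × $17.47 standing = $1,552.41
Heat pump: 93,080,569 BTU / 3412 = 27,280 kWh heat; / 2.5 = 10,910 kWh in → × $0.337 = $3,677.39; + 5 × $13.10 standing = $3,742.89
Difference = |$1,552.41 − $3,742.89| = $2,190.49 ≈ $2190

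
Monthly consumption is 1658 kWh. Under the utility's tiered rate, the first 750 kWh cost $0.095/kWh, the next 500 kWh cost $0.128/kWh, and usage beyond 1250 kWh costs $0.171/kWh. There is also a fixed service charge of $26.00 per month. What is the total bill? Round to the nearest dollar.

First 750 kWh × $0.095 = $71.25
Next 500 kWh × $0.128 = $64.00
Remaining 408 kWh × $0.171 = $69.77
Energy charge = $205.02; + service $26.00 = $231.02 ≈ $231

$231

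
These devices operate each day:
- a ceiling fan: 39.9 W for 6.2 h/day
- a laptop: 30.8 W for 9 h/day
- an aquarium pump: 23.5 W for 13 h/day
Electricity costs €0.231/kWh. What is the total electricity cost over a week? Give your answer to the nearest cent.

ceiling fan: 39.9 W × 6.2 h × 7 d = 1,732 Wh = 1.732 kWh
laptop: 30.8 W × 9 h × 7 d = 1,940 Wh = 1.94 kWh
aquarium pump: 23.5 W × 13 h × 7 d = 2,138 Wh = 2.139 kWh
Total energy = 1.732 + 1.94 + 2.139 = 5.811 kWh
Cost = 5.811 kWh × €0.231 = €1.34

€1.34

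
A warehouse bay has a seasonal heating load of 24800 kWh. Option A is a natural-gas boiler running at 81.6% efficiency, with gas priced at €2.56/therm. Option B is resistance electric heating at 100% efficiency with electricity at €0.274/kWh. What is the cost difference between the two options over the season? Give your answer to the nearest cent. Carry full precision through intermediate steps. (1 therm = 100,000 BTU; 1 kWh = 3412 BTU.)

€4140.53

Heat load = 24800 kWh × 3412 = 84,617,600 BTU
Gas: input = 84,617,600 / 0.816 = 103,698,039 BTU = 1,037 therm → 1,037 × €2.56 = €2,654.67
Electric: 84,617,600 BTU / 3412 = 24,800 kWh → × €0.274 = €6,795.20
Difference = |€2,654.67 − €6,795.20| = €4,140.53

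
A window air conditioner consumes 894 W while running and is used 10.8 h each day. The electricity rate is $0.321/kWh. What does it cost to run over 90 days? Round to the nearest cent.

$278.94

Energy = 894 W × 10.8 h/day × 90 days = 868,968 Wh = 869 kWh
Cost = 869 kWh × $0.321/kWh = $278.94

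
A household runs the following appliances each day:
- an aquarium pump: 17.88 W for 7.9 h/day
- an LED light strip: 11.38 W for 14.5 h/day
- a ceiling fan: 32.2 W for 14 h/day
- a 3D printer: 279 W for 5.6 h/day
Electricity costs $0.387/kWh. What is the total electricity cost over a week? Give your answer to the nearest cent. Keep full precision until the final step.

$6.28

aquarium pump: 17.88 W × 7.9 h × 7 d = 989 Wh = 0.9888 kWh
LED light strip: 11.38 W × 14.5 h × 7 d = 1,155 Wh = 1.155 kWh
ceiling fan: 32.2 W × 14 h × 7 d = 3,156 Wh = 3.156 kWh
3D printer: 279 W × 5.6 h × 7 d = 10,937 Wh = 10.94 kWh
Total energy = 0.9888 + 1.155 + 3.156 + 10.94 = 16.24 kWh
Cost = 16.24 kWh × $0.387 = $6.28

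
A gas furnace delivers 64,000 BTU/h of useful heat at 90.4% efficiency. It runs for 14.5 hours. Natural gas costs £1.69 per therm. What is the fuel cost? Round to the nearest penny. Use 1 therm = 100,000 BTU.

Heat delivered = 64,000 BTU/h × 14.5 h = 928,000 BTU
Gas input = 928,000 / 0.904 = 1,026,549 BTU
= 1,026,549 / 100,000 = 10.27 therm
Cost = 10.27 × £1.69/therm = £17.35

£17.35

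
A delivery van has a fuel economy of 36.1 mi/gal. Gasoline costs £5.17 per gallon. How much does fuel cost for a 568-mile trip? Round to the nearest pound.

Fuel = 568 mi / 36.1 mpg = 15.73 gal
Cost = 15.73 gal × £5.17/gal = £81.35 ≈ £81

£81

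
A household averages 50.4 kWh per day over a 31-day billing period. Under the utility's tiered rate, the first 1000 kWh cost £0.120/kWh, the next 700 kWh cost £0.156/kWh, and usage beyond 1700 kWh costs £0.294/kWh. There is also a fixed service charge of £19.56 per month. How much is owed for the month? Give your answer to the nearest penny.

£227.29

Usage = 50.4 kWh/day × 31 days = 1562.4 kWh
First 1000 kWh × £0.120 = £120.00
Next 562.4 kWh × £0.156 = £87.73
Remaining tier: 0 kWh (not reached)
Energy charge = £207.73; + service £19.56 = £227.29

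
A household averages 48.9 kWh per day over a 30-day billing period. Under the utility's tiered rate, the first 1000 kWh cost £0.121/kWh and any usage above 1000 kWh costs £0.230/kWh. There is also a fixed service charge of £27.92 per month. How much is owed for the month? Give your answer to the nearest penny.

Usage = 48.9 kWh/day × 30 days = 1467 kWh
First 1000 kWh × £0.121 = £121.00
Remaining 467 kWh × £0.230 = £107.41
Energy charge = £228.41; + service £27.92 = £256.33

£256.33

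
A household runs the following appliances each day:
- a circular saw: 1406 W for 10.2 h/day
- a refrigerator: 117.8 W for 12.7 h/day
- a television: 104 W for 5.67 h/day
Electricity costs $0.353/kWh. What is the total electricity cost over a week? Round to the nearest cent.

$40.59

circular saw: 1406 W × 10.2 h × 7 d = 100,388 Wh = 100.4 kWh
refrigerator: 117.8 W × 12.7 h × 7 d = 10,472 Wh = 10.47 kWh
television: 104 W × 5.67 h × 7 d = 4,128 Wh = 4.128 kWh
Total energy = 100.4 + 10.47 + 4.128 = 115 kWh
Cost = 115 kWh × $0.353 = $40.59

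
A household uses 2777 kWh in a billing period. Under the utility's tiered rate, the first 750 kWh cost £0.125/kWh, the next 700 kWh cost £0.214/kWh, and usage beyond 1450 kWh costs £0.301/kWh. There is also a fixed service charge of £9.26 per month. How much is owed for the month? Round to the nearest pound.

First 750 kWh × £0.125 = £93.75
Next 700 kWh × £0.214 = £149.80
Remaining 1327 kWh × £0.301 = £399.43
Energy charge = £642.98; + service £9.26 = £652.24 ≈ £652

£652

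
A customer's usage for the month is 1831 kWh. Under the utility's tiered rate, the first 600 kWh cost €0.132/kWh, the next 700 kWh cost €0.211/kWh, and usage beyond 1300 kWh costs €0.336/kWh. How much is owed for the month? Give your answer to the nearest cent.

First 600 kWh × €0.132 = €79.20
Next 700 kWh × €0.211 = €147.70
Remaining 531 kWh × €0.336 = €178.42
Total = €405.32

€405.32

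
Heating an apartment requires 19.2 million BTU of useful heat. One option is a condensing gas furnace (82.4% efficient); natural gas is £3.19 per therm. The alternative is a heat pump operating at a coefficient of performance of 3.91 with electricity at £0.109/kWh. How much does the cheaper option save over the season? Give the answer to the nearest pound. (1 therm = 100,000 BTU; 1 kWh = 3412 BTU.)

Heat load = 19.2 × 10⁶ BTU = 19,200,000 BTU
Gas: input = 19,200,000 / 0.824 = 23,300,971 BTU = 233 therm → 233 × £3.19 = £743.30
Heat pump: 19,200,000 BTU / 3412 = 5,627 kWh heat; / 3.91 = 1,439 kWh in → × £0.109 = £156.87
Difference = |£743.30 − £156.87| = £586.43 ≈ £586

£586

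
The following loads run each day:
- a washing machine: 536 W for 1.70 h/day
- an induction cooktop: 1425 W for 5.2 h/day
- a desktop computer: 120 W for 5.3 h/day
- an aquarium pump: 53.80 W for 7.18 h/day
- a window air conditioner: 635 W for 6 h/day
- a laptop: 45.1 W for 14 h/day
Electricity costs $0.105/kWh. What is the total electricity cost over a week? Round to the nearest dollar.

washing machine: 536 W × 1.70 h × 7 d = 6,378 Wh = 6.378 kWh
induction cooktop: 1425 W × 5.2 h × 7 d = 51,870 Wh = 51.87 kWh
desktop computer: 120 W × 5.3 h × 7 d = 4,452 Wh = 4.452 kWh
aquarium pump: 53.80 W × 7.18 h × 7 d = 2,704 Wh = 2.704 kWh
window air conditioner: 635 W × 6 h × 7 d = 26,670 Wh = 26.67 kWh
laptop: 45.1 W × 14 h × 7 d = 4,420 Wh = 4.42 kWh
Total energy = 6.378 + 51.87 + 4.452 + 2.704 + 26.67 + 4.42 = 96.49 kWh
Cost = 96.49 kWh × $0.105 = $10.13 ≈ $10

$10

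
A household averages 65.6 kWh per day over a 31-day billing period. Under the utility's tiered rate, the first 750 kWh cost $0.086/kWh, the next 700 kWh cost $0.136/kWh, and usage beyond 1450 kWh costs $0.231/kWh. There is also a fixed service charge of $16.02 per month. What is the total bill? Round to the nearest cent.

Usage = 65.6 kWh/day × 31 days = 2033.6 kWh
First 750 kWh × $0.086 = $64.50
Next 700 kWh × $0.136 = $95.20
Remaining 583.6 kWh × $0.231 = $134.81
Energy charge = $294.51; + service $16.02 = $310.53

$310.53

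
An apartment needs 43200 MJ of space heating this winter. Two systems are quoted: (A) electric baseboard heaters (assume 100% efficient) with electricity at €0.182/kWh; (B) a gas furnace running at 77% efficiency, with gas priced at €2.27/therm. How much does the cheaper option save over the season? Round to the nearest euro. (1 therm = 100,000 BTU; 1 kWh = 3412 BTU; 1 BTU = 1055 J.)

Heat load = 43200 MJ = 43,200,000,000 J / 1055 = 40,947,867 BTU
Gas: input = 40,947,867 / 0.77 = 53,179,048 BTU = 531.8 therm → 531.8 × €2.27 = €1,207.16
Electric: 40,947,867 BTU / 3412 = 12,000 kWh → × €0.182 = €2,184.21
Difference = |€1,207.16 − €2,184.21| = €977.04 ≈ €977

€977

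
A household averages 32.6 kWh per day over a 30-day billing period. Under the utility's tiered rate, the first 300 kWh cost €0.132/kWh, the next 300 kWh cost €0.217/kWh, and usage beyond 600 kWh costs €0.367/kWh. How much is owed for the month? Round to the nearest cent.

Usage = 32.6 kWh/day × 30 days = 978 kWh
First 300 kWh × €0.132 = €39.60
Next 300 kWh × €0.217 = €65.10
Remaining 378 kWh × €0.367 = €138.73
Total = €243.43

€243.43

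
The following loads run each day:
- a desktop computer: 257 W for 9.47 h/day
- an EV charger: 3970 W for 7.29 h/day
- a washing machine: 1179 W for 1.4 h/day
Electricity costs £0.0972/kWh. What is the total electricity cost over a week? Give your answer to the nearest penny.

£22.47

desktop computer: 257 W × 9.47 h × 7 d = 17,037 Wh = 17.04 kWh
EV charger: 3970 W × 7.29 h × 7 d = 202,589 Wh = 202.6 kWh
washing machine: 1179 W × 1.4 h × 7 d = 11,554 Wh = 11.55 kWh
Total energy = 17.04 + 202.6 + 11.55 = 231.2 kWh
Cost = 231.2 kWh × £0.0972 = £22.47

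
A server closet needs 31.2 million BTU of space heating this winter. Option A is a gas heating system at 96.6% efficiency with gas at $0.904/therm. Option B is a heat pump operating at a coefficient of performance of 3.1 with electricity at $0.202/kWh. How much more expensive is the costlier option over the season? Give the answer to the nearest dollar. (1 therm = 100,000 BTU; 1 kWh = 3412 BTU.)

Heat load = 31.2 × 10⁶ BTU = 31,200,000 BTU
Gas: input = 31,200,000 / 0.966 = 32,298,137 BTU = 323 therm → 323 × $0.904 = $291.98
Heat pump: 31,200,000 BTU / 3412 = 9,144 kWh heat; / 3.1 = 2,950 kWh in → × $0.202 = $595.85
Difference = |$291.98 − $595.85| = $303.87 ≈ $304

$304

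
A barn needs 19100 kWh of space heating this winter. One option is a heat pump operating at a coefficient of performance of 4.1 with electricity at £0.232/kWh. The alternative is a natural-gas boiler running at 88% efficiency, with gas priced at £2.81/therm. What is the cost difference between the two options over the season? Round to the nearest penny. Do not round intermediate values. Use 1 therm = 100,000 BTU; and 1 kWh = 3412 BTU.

£1000.19

Heat load = 19100 kWh × 3412 = 65,169,200 BTU
Gas: input = 65,169,200 / 0.880 = 74,055,909 BTU = 740.6 therm → 740.6 × £2.81 = £2,080.97
Heat pump: 65,169,200 BTU / 3412 = 19,100 kWh heat; / 4.1 = 4,659 kWh in → × £0.232 = £1,080.78
Difference = |£2,080.97 − £1,080.78| = £1,000.19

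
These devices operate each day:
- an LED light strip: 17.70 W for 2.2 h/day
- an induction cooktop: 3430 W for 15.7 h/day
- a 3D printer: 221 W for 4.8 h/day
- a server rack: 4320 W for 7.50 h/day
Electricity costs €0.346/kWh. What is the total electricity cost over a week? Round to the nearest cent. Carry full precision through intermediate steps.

€211.56

LED light strip: 17.70 W × 2.2 h × 7 d = 273 Wh = 0.2726 kWh
induction cooktop: 3430 W × 15.7 h × 7 d = 376,957 Wh = 377 kWh
3D printer: 221 W × 4.8 h × 7 d = 7,426 Wh = 7.426 kWh
server rack: 4320 W × 7.50 h × 7 d = 226,800 Wh = 226.8 kWh
Total energy = 0.2726 + 377 + 7.426 + 226.8 = 611.5 kWh
Cost = 611.5 kWh × €0.346 = €211.56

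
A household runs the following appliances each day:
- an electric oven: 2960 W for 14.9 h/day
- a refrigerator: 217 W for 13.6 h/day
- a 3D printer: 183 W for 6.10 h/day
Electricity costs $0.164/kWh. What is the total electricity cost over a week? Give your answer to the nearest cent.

electric oven: 2960 W × 14.9 h × 7 d = 308,728 Wh = 308.7 kWh
refrigerator: 217 W × 13.6 h × 7 d = 20,658 Wh = 20.66 kWh
3D printer: 183 W × 6.10 h × 7 d = 7,814 Wh = 7.814 kWh
Total energy = 308.7 + 20.66 + 7.814 = 337.2 kWh
Cost = 337.2 kWh × $0.164 = $55.30

$55.30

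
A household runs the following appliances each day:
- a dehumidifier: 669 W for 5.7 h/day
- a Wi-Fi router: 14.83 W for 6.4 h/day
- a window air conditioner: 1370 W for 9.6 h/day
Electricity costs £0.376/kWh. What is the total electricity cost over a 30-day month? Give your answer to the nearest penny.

dehumidifier: 669 W × 5.7 h × 30 d = 114,399 Wh = 114.4 kWh
Wi-Fi router: 14.83 W × 6.4 h × 30 d = 2,847 Wh = 2.847 kWh
window air conditioner: 1370 W × 9.6 h × 30 d = 394,560 Wh = 394.6 kWh
Total energy = 114.4 + 2.847 + 394.6 = 511.8 kWh
Cost = 511.8 kWh × £0.376 = £192.44

£192.44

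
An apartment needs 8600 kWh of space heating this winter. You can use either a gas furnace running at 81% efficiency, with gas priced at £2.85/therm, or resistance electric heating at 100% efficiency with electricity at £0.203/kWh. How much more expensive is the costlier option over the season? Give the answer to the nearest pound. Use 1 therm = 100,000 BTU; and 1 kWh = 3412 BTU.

£713

Heat load = 8600 kWh × 3412 = 29,343,200 BTU
Gas: input = 29,343,200 / 0.81 = 36,226,173 BTU = 362.3 therm → 362.3 × £2.85 = £1,032.45
Electric: 29,343,200 BTU / 3412 = 8,600 kWh → × £0.203 = £1,745.80
Difference = |£1,032.45 − £1,745.80| = £713.35 ≈ £713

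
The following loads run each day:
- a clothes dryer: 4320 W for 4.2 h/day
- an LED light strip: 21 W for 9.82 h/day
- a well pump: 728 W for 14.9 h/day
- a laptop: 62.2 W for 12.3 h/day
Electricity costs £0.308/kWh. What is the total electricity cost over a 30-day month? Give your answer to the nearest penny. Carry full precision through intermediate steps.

clothes dryer: 4320 W × 4.2 h × 30 d = 544,320 Wh = 544.3 kWh
LED light strip: 21 W × 9.82 h × 30 d = 6,187 Wh = 6.187 kWh
well pump: 728 W × 14.9 h × 30 d = 325,416 Wh = 325.4 kWh
laptop: 62.2 W × 12.3 h × 30 d = 22,952 Wh = 22.95 kWh
Total energy = 544.3 + 6.187 + 325.4 + 22.95 = 898.9 kWh
Cost = 898.9 kWh × £0.308 = £276.85

£276.85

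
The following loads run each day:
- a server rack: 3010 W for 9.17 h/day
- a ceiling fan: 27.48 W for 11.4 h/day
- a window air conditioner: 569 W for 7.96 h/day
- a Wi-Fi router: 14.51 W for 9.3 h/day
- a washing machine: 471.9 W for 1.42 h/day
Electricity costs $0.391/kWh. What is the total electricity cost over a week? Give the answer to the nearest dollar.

server rack: 3010 W × 9.17 h × 7 d = 193,212 Wh = 193.2 kWh
ceiling fan: 27.48 W × 11.4 h × 7 d = 2,193 Wh = 2.193 kWh
window air conditioner: 569 W × 7.96 h × 7 d = 31,705 Wh = 31.7 kWh
Wi-Fi router: 14.51 W × 9.3 h × 7 d = 945 Wh = 0.9446 kWh
washing machine: 471.9 W × 1.42 h × 7 d = 4,691 Wh = 4.691 kWh
Total energy = 193.2 + 2.193 + 31.7 + 0.9446 + 4.691 = 232.7 kWh
Cost = 232.7 kWh × $0.391 = $91.00

$91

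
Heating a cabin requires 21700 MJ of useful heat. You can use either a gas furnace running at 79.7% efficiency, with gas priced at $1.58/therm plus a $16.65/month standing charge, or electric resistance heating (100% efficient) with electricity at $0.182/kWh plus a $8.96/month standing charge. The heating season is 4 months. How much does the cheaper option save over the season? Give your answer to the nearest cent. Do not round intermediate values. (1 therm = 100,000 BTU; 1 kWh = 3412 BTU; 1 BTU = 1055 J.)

$658.64

Heat load = 21700 MJ = 21,700,000,000 J / 1055 = 20,568,720 BTU
Gas: input = 20,568,720 / 0.797 = 25,807,679 BTU = 258.1 therm → 258.1 × $1.58 = $407.76; + 4 × $16.65 standing = $474.36
Electric: 20,568,720 BTU / 3412 = 6,028 kWh → × $0.182 = $1,097.16; + 4 × $8.96 standing = $1,133.00
Difference = |$474.36 − $1,133.00| = $658.64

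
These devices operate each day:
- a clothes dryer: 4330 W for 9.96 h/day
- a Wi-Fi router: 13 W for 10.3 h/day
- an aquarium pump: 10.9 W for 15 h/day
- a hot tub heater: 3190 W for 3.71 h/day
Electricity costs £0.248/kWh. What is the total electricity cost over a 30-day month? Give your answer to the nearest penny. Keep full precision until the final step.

£411.13

clothes dryer: 4330 W × 9.96 h × 30 d = 1,293,804 Wh = 1,294 kWh
Wi-Fi router: 13 W × 10.3 h × 30 d = 4,017 Wh = 4.017 kWh
aquarium pump: 10.9 W × 15 h × 30 d = 4,905 Wh = 4.905 kWh
hot tub heater: 3190 W × 3.71 h × 30 d = 355,047 Wh = 355 kWh
Total energy = 1,294 + 4.017 + 4.905 + 355 = 1,658 kWh
Cost = 1,658 kWh × £0.248 = £411.13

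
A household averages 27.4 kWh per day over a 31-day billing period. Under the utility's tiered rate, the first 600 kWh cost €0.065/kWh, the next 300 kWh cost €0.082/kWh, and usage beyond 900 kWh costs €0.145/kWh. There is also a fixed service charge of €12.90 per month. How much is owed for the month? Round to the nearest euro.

€72

Usage = 27.4 kWh/day × 31 days = 849.4 kWh
First 600 kWh × €0.065 = €39.00
Next 249.4 kWh × €0.082 = €20.45
Remaining tier: 0 kWh (not reached)
Energy charge = €59.45; + service €12.90 = €72.35 ≈ €72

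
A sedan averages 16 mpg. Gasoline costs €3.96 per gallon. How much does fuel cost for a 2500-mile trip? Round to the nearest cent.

Fuel = 2500 mi / 16 mpg = 156.2 gal
Cost = 156.2 gal × €3.96/gal = €618.75

€618.75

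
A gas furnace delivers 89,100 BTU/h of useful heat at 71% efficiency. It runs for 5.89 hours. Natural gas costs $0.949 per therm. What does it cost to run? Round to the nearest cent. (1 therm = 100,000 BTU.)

$7.01

Heat delivered = 89,100 BTU/h × 5.89 h = 524,799 BTU
Gas input = 524,799 / 0.71 = 739,154 BTU
= 739,154 / 100,000 = 7.392 therm
Cost = 7.392 × $0.949/therm = $7.01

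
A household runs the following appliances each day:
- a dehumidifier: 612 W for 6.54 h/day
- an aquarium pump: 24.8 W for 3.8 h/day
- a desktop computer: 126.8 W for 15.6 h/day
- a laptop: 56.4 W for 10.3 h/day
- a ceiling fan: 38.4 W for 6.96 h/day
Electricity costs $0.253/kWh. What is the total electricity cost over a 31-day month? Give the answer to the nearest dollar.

dehumidifier: 612 W × 6.54 h × 31 d = 124,077 Wh = 124.1 kWh
aquarium pump: 24.8 W × 3.8 h × 31 d = 2,921 Wh = 2.921 kWh
desktop computer: 126.8 W × 15.6 h × 31 d = 61,320 Wh = 61.32 kWh
laptop: 56.4 W × 10.3 h × 31 d = 18,009 Wh = 18.01 kWh
ceiling fan: 38.4 W × 6.96 h × 31 d = 8,285 Wh = 8.285 kWh
Total energy = 124.1 + 2.921 + 61.32 + 18.01 + 8.285 = 214.6 kWh
Cost = 214.6 kWh × $0.253 = $54.30 ≈ $54

$54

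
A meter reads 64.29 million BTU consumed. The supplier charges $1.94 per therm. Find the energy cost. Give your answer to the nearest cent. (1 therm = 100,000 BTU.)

$1247.23

64.29 million BTU × (10 therm/million BTU) = 642.9 therm
Cost = 642.9 therm × $1.94/therm = $1,247.23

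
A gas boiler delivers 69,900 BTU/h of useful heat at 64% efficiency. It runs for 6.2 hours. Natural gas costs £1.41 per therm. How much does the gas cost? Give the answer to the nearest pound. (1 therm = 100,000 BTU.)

£10

Heat delivered = 69,900 BTU/h × 6.2 h = 433,380 BTU
Gas input = 433,380 / 0.64 = 677,156 BTU
= 677,156 / 100,000 = 6.772 therm
Cost = 6.772 × £1.41/therm = £9.55 ≈ £10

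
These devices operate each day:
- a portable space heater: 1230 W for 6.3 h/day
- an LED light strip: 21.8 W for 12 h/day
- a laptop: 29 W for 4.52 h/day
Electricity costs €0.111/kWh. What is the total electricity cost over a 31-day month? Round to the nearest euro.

portable space heater: 1230 W × 6.3 h × 31 d = 240,219 Wh = 240.2 kWh
LED light strip: 21.8 W × 12 h × 31 d = 8,110 Wh = 8.11 kWh
laptop: 29 W × 4.52 h × 31 d = 4,063 Wh = 4.063 kWh
Total energy = 240.2 + 8.11 + 4.063 = 252.4 kWh
Cost = 252.4 kWh × €0.111 = €28.02 ≈ €28

€28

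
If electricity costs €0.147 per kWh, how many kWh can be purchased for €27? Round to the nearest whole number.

€27 / €0.147 per kWh = 183.7 kWh

184 kWh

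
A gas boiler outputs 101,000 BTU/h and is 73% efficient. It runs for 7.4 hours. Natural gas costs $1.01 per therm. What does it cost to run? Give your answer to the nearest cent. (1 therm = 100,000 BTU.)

Heat delivered = 101,000 BTU/h × 7.4 h = 747,400 BTU
Gas input = 747,400 / 0.730 = 1,023,836 BTU
= 1,023,836 / 100,000 = 10.24 therm
Cost = 10.24 × $1.01/therm = $10.34

$10.34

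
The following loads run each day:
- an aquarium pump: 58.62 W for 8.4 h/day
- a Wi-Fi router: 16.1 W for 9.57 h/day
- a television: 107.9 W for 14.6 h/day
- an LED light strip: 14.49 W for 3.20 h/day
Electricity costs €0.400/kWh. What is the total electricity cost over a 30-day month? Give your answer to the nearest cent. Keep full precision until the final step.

aquarium pump: 58.62 W × 8.4 h × 30 d = 14,772 Wh = 14.77 kWh
Wi-Fi router: 16.1 W × 9.57 h × 30 d = 4,622 Wh = 4.622 kWh
television: 107.9 W × 14.6 h × 30 d = 47,260 Wh = 47.26 kWh
LED light strip: 14.49 W × 3.20 h × 30 d = 1,391 Wh = 1.391 kWh
Total energy = 14.77 + 4.622 + 47.26 + 1.391 = 68.05 kWh
Cost = 68.05 kWh × €0.400 = €27.22

€27.22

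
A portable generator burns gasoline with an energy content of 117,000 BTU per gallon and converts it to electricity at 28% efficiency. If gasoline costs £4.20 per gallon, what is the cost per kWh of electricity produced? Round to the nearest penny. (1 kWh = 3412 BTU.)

£0.44

Electrical output per gallon = 117,000 BTU × 0.28 / 3412 BTU/kWh = 9.601 kWh
Cost per kWh = £4.20 / 9.601 kWh = £0.437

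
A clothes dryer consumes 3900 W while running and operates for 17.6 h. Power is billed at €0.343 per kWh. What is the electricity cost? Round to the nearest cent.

Energy = 3900 W × 17.6 h = 68,640 Wh = 68.64 kWh
Cost = 68.64 kWh × €0.343/kWh = €23.54

€23.54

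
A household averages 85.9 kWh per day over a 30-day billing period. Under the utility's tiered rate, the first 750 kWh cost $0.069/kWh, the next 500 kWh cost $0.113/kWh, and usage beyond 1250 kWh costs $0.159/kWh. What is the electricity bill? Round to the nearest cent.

$319.24

Usage = 85.9 kWh/day × 30 days = 2577 kWh
First 750 kWh × $0.069 = $51.75
Next 500 kWh × $0.113 = $56.50
Remaining 1327 kWh × $0.159 = $210.99
Total = $319.24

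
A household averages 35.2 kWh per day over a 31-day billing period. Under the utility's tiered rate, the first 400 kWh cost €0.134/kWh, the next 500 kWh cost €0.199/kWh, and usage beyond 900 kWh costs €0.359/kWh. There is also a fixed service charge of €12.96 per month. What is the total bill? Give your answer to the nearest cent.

Usage = 35.2 kWh/day × 31 days = 1091.2 kWh
First 400 kWh × €0.134 = €53.60
Next 500 kWh × €0.199 = €99.50
Remaining 191.2 kWh × €0.359 = €68.64
Energy charge = €221.74; + service €12.96 = €234.70

€234.70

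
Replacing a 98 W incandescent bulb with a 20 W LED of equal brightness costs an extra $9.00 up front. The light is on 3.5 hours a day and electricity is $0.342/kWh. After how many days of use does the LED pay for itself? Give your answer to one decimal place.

96.4 days

Power saved = 98 − 20 = 78 W
Daily energy saved = 78 W × 3.5 h = 273 Wh = 0.273 kWh
Daily savings = 0.273 × $0.342 = $0.0934
Payback = $9.00 / $0.0934 per day = 96.39 days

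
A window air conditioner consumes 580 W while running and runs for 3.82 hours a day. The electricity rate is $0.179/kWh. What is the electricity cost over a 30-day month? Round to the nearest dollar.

$12

Energy = 580 W × 3.82 h/day × 30 days = 66,468 Wh = 66.47 kWh
Cost = 66.47 kWh × $0.179/kWh = $11.90 ≈ $12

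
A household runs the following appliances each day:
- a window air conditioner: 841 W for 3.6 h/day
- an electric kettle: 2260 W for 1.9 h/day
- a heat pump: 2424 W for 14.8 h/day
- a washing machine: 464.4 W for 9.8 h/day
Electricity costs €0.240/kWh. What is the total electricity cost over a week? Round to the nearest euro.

window air conditioner: 841 W × 3.6 h × 7 d = 21,193 Wh = 21.19 kWh
electric kettle: 2260 W × 1.9 h × 7 d = 30,058 Wh = 30.06 kWh
heat pump: 2424 W × 14.8 h × 7 d = 251,126 Wh = 251.1 kWh
washing machine: 464.4 W × 9.8 h × 7 d = 31,858 Wh = 31.86 kWh
Total energy = 21.19 + 30.06 + 251.1 + 31.86 = 334.2 kWh
Cost = 334.2 kWh × €0.240 = €80.22 ≈ €80

€80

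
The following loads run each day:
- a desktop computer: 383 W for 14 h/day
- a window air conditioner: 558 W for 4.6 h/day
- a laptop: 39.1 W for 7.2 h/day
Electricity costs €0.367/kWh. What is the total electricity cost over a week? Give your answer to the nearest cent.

€21.09

desktop computer: 383 W × 14 h × 7 d = 37,534 Wh = 37.53 kWh
window air conditioner: 558 W × 4.6 h × 7 d = 17,968 Wh = 17.97 kWh
laptop: 39.1 W × 7.2 h × 7 d = 1,971 Wh = 1.971 kWh
Total energy = 37.53 + 17.97 + 1.971 = 57.47 kWh
Cost = 57.47 kWh × €0.367 = €21.09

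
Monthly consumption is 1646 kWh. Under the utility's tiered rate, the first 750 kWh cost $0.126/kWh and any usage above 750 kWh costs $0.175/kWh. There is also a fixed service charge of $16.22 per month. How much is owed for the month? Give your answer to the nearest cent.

$267.52

First 750 kWh × $0.126 = $94.50
Remaining 896 kWh × $0.175 = $156.80
Energy charge = $251.30; + service $16.22 = $267.52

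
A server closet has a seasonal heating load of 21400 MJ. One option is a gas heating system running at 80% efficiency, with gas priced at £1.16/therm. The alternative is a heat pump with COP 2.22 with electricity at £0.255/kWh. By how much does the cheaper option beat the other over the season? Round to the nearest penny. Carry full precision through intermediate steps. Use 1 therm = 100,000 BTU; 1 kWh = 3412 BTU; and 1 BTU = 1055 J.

Heat load = 21400 MJ = 21,400,000,000 J / 1055 = 20,284,360 BTU
Gas: input = 20,284,360 / 0.800 = 25,355,450 BTU = 253.6 therm → 253.6 × £1.16 = £294.12
Heat pump: 20,284,360 BTU / 3412 = 5,945 kWh heat; / 2.22 = 2,678 kWh in → × £0.255 = £682.87
Difference = |£294.12 − £682.87| = £388.75

£388.75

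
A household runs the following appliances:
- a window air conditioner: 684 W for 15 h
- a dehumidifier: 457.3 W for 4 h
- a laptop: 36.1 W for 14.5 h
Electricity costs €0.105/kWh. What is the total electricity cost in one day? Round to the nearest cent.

window air conditioner: 684 W × 15 h = 10,260 Wh = 10.26 kWh
dehumidifier: 457.3 W × 4 h = 1,829 Wh = 1.829 kWh
laptop: 36.1 W × 14.5 h = 523 Wh = 0.5235 kWh
Total energy = 10.26 + 1.829 + 0.5235 = 12.61 kWh
Cost = 12.61 kWh × €0.105 = €1.32

€1.32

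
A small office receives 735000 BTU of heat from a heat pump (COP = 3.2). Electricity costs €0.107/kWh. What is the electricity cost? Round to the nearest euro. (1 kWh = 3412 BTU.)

€7

Heat delivered = 735,000 BTU / 3412 = 215.4 kWh
Electrical input = 215.4 kWh / 3.2 = 67.32 kWh
Cost = 67.32 × €0.107/kWh = €7.20 ≈ €7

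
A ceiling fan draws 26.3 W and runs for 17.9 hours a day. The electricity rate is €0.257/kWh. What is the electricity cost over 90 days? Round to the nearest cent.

€10.89

Energy = 26.3 W × 17.9 h/day × 90 days = 42,369 Wh = 42.37 kWh
Cost = 42.37 kWh × €0.257/kWh = €10.89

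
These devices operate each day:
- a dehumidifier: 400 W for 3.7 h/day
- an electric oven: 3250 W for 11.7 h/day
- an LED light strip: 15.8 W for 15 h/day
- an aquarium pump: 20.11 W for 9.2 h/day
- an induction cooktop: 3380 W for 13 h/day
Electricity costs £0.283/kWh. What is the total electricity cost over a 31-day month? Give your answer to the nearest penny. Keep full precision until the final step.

£735.77

dehumidifier: 400 W × 3.7 h × 31 d = 45,880 Wh = 45.88 kWh
electric oven: 3250 W × 11.7 h × 31 d = 1,178,775 Wh = 1,179 kWh
LED light strip: 15.8 W × 15 h × 31 d = 7,347 Wh = 7.347 kWh
aquarium pump: 20.11 W × 9.2 h × 31 d = 5,735 Wh = 5.735 kWh
induction cooktop: 3380 W × 13 h × 31 d = 1,362,140 Wh = 1,362 kWh
Total energy = 45.88 + 1,179 + 7.347 + 5.735 + 1,362 = 2,600 kWh
Cost = 2,600 kWh × £0.283 = £735.77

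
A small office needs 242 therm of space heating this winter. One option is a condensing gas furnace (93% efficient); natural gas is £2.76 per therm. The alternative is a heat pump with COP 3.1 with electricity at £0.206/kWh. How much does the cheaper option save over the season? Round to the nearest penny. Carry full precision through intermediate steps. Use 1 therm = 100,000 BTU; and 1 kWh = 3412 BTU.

£246.88

Heat load = 242 therm × 100,000 = 24,200,000 BTU
Gas: input = 24,200,000 / 0.93 = 26,021,505 BTU = 260.2 therm → 260.2 × £2.76 = £718.19
Heat pump: 24,200,000 BTU / 3412 = 7,093 kWh heat; / 3.1 = 2,288 kWh in → × £0.206 = £471.32
Difference = |£718.19 − £471.32| = £246.88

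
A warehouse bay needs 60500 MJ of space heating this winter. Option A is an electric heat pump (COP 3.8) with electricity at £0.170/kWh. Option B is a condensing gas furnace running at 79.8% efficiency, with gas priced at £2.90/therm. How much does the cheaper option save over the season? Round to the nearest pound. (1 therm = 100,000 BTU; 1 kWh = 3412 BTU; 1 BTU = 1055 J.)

£1332

Heat load = 60500 MJ = 60,500,000,000 J / 1055 = 57,345,972 BTU
Gas: input = 57,345,972 / 0.798 = 71,862,120 BTU = 718.6 therm → 718.6 × £2.90 = £2,084.00
Heat pump: 57,345,972 BTU / 3412 = 16,810 kWh heat; / 3.8 = 4,423 kWh in → × £0.170 = £751.90
Difference = |£2,084.00 − £751.90| = £1,332.10 ≈ £1332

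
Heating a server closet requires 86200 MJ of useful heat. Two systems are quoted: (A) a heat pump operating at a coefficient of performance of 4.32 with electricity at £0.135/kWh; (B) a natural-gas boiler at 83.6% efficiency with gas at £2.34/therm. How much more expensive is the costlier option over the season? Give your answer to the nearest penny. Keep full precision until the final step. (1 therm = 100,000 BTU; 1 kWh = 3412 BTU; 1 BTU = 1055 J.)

£1538.66

Heat load = 86200 MJ = 86,200,000,000 J / 1055 = 81,706,161 BTU
Gas: input = 81,706,161 / 0.836 = 97,734,643 BTU = 977.3 therm → 977.3 × £2.34 = £2,286.99
Heat pump: 81,706,161 BTU / 3412 = 23,950 kWh heat; / 4.32 = 5,543 kWh in → × £0.135 = £748.33
Difference = |£2,286.99 − £748.33| = £1,538.66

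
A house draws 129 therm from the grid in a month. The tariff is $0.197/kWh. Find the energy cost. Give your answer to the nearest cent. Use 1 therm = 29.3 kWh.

$744.60

129 therm × (29.3 kWh/therm) = 3,780 kWh
Cost = 3,780 kWh × $0.197/kWh = $744.60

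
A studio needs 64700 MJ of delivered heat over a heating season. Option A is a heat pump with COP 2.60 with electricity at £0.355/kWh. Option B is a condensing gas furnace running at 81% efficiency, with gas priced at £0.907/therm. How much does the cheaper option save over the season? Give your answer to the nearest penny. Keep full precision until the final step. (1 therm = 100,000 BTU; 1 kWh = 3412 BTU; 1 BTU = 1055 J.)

£1767.42

Heat load = 64700 MJ = 64,700,000,000 J / 1055 = 61,327,014 BTU
Gas: input = 61,327,014 / 0.81 = 75,712,363 BTU = 757.1 therm → 757.1 × £0.907 = £686.71
Heat pump: 61,327,014 BTU / 3412 = 17,970 kWh heat; / 2.60 = 6,913 kWh in → × £0.355 = £2,454.13
Difference = |£686.71 − £2,454.13| = £1,767.42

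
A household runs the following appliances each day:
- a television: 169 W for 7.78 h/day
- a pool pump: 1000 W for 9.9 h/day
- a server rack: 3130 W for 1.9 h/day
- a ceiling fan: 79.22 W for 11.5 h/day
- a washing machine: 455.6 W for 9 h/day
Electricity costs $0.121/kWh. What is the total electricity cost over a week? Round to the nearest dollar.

television: 169 W × 7.78 h × 7 d = 9,204 Wh = 9.204 kWh
pool pump: 1000 W × 9.9 h × 7 d = 69,300 Wh = 69.3 kWh
server rack: 3130 W × 1.9 h × 7 d = 41,629 Wh = 41.63 kWh
ceiling fan: 79.22 W × 11.5 h × 7 d = 6,377 Wh = 6.377 kWh
washing machine: 455.6 W × 9 h × 7 d = 28,703 Wh = 28.7 kWh
Total energy = 9.204 + 69.3 + 41.63 + 6.377 + 28.7 = 155.2 kWh
Cost = 155.2 kWh × $0.121 = $18.78 ≈ $19

$19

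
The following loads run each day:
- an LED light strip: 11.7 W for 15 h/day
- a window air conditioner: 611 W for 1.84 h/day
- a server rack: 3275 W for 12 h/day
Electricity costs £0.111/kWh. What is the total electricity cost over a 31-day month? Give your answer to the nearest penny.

LED light strip: 11.7 W × 15 h × 31 d = 5,440 Wh = 5.441 kWh
window air conditioner: 611 W × 1.84 h × 31 d = 34,851 Wh = 34.85 kWh
server rack: 3275 W × 12 h × 31 d = 1,218,300 Wh = 1,218 kWh
Total energy = 5.441 + 34.85 + 1,218 = 1,259 kWh
Cost = 1,259 kWh × £0.111 = £139.70

£139.70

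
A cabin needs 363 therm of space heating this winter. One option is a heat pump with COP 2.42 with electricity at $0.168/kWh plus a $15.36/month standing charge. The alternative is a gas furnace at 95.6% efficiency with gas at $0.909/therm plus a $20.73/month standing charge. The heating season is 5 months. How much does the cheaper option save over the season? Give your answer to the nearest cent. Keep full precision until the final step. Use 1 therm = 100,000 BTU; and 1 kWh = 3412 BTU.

Heat load = 363 therm × 100,000 = 36,300,000 BTU
Gas: input = 36,300,000 / 0.956 = 37,970,711 BTU = 379.7 therm → 379.7 × $0.909 = $345.15; + 5 × $20.73 standing = $448.80
Heat pump: 36,300,000 BTU / 3412 = 10,640 kWh heat; / 2.42 = 4,396 kWh in → × $0.168 = $738.57; + 5 × $15.36 standing = $815.37
Difference = |$448.80 − $815.37| = $366.57

$366.57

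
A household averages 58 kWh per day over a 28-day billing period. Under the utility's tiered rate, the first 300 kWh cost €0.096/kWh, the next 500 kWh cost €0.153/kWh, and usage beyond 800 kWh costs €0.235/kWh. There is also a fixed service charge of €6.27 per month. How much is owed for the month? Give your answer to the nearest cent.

Usage = 58 kWh/day × 28 days = 1624 kWh
First 300 kWh × €0.096 = €28.80
Next 500 kWh × €0.153 = €76.50
Remaining 824 kWh × €0.235 = €193.64
Energy charge = €298.94; + service €6.27 = €305.21

€305.21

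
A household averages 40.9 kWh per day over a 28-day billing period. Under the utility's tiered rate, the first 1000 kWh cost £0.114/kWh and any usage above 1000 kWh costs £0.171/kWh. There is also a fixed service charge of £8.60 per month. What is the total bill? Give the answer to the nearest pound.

£147

Usage = 40.9 kWh/day × 28 days = 1145.2 kWh
First 1000 kWh × £0.114 = £114.00
Remaining 145.2 kWh × £0.171 = £24.83
Energy charge = £138.83; + service £8.60 = £147.43 ≈ £147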